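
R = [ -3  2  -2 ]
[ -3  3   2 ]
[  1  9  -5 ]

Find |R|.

133

Expand along column 1:
  + (-3) · |3 2; 9 -5| = (-3)·(-15 − 18) = 99
  − (-3) · |2 -2; 9 -5| = −(-3)·(-10 − (-18)) = 24
  + 1 · |2 -2; 3 2| = 1·(4 − (-6)) = 10
Sum: (99) + (24) + (10) = 133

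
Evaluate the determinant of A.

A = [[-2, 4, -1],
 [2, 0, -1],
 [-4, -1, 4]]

The determinant is -12.

Expand along row 2:
  − 2 · |4 -1; -1 4| = −2·(16 − 1) = -30
  − (-1) · |-2 4; -4 -1| = −(-1)·(2 − (-16)) = 18
Sum: (-30) + (18) = -12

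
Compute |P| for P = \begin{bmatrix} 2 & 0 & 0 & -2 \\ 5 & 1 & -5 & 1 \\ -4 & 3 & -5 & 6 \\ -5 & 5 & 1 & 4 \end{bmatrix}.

det(P) = 212

Expand along row 1 (it has 2 zeros):
  + (2) · M_11   where M_11 = det([1 -5 1; 3 -5 6; 5 1 4]) = -88
  − (-2) · M_14   where M_14 = det([5 1 -5; -4 3 -5; -5 5 1]) = 194
det = (+1)·(2)·(-88) + (-1)·(-2)·(194) = 212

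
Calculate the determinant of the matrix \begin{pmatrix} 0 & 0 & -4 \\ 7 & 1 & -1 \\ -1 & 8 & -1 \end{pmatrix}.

Expand along row 1:
  + (-4) · |7 1; -1 8| = (-4)·(56 − (-1)) = -228

The determinant is -228.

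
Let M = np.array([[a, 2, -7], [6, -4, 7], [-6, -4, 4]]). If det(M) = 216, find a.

Expanding along the column containing a, det(M) is linear in a: det(M) = (12)·a + (204).
Set (12)·a + (204) = 216  ⇒  (12)·a = 12  ⇒  a = 1.

1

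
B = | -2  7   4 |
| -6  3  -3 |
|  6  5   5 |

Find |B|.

Expand along column 1:
  + (-2) · |3 -3; 5 5| = (-2)·(15 − (-15)) = -60
  − (-6) · |7 4; 5 5| = −(-6)·(35 − 20) = 90
  + 6 · |7 4; 3 -3| = 6·(-21 − 12) = -198
Sum: (-60) + (90) + (-198) = -168

-168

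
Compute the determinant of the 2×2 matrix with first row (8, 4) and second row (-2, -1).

0

det = 8·(-1) − 4·(-2) = -8 − (-8) = 0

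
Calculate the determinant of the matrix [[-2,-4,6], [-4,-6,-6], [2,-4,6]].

Expand along column 1:
  + (-2) · |-6 -6; -4 6| = (-2)·(-36 − 24) = 120
  − (-4) · |-4 6; -4 6| = −(-4)·(-24 − (-24)) = 0
  + 2 · |-4 6; -6 -6| = 2·(24 − (-36)) = 120
Sum: (120) + (0) + (120) = 240

The determinant is 240.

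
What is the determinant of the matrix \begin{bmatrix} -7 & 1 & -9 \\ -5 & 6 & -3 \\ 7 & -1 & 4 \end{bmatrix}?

Expand along column 1:
  + (-7) · |6 -3; -1 4| = (-7)·(24 − 3) = -147
  − (-5) · |1 -9; -1 4| = −(-5)·(4 − 9) = -25
  + 7 · |1 -9; 6 -3| = 7·(-3 − (-54)) = 357
Sum: (-147) + (-25) + (357) = 185

185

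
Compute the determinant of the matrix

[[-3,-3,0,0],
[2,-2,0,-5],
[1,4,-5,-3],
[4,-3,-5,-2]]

Expand along row 1 (it has 2 zeros):
  + (-3) · M_11   where M_11 = det([-2 0 -5; 4 -5 -3; -3 -5 -2]) = 185
  − (-3) · M_12   where M_12 = det([2 0 -5; 1 -5 -3; 4 -5 -2]) = -85
det = (+1)·(-3)·(185) + (-1)·(-3)·(-85) = -810

-810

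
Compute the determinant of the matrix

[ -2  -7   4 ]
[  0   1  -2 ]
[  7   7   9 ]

Expand along column 1:
  + (-2) · |1 -2; 7 9| = (-2)·(9 − (-14)) = -46
  + 7 · |-7 4; 1 -2| = 7·(14 − 4) = 70
Sum: (-46) + (70) = 24

The determinant is 24.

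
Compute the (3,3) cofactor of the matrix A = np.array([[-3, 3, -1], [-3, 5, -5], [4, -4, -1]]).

-6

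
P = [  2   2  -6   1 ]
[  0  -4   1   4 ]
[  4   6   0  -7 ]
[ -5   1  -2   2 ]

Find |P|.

Expand along row 2 (it has 1 zero):
  + (-4) · M_22   where M_22 = det([2 -6 1; 4 0 -7; -5 -2 2]) = -198
  − (1) · M_23   where M_23 = det([2 2 1; 4 6 -7; -5 1 2]) = 126
  + (4) · M_24   where M_24 = det([2 2 -6; 4 6 0; -5 1 -2]) = -212
det = (+1)·(-4)·(-198) + (-1)·(1)·(126) + (+1)·(4)·(-212) = -182

|P| = -182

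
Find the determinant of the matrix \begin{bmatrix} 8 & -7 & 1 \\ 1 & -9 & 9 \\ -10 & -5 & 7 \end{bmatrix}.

Expand along row 1:
  + 8 · |-9 9; -5 7| = 8·(-63 − (-45)) = -144
  − (-7) · |1 9; -10 7| = −(-7)·(7 − (-90)) = 679
  + 1 · |1 -9; -10 -5| = 1·(-5 − 90) = -95
Sum: (-144) + (679) + (-95) = 440

440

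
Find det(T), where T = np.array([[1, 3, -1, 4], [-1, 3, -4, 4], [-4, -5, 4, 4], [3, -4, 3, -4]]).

356

Expand along row 1:
  + (1) · M_11   where M_11 = det([3 -4 4; -5 4 4; -4 3 -4]) = 64
  − (3) · M_12   where M_12 = det([-1 -4 4; -4 4 4; 3 3 -4]) = -52
  + (-1) · M_13   where M_13 = det([-1 3 4; -4 -5 4; 3 -4 -4]) = 76
  − (4) · M_14   where M_14 = det([-1 3 -4; -4 -5 4; 3 -4 3]) = -53
det = (+1)·(1)·(64) + (-1)·(3)·(-52) + (+1)·(-1)·(76) + (-1)·(4)·(-53) = 356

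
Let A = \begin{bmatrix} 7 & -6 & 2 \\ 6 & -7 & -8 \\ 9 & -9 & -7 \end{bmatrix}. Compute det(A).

The determinant is 37.

Expand along column 1:
  + 7 · |-7 -8; -9 -7| = 7·(49 − 72) = -161
  − 6 · |-6 2; -9 -7| = −6·(42 − (-18)) = -360
  + 9 · |-6 2; -7 -8| = 9·(48 − (-14)) = 558
Sum: (-161) + (-360) + (558) = 37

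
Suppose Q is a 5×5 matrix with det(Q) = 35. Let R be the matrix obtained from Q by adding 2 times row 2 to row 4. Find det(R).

35

Adding a multiple of one row to another leaves the determinant unchanged.
det(R) = (1)·(35) = 35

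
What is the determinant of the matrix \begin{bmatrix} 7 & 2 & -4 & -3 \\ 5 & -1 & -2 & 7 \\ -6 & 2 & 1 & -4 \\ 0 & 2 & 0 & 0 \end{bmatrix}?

232

Expand along row 4 (it has 3 zeros):
  + (2) · M_42   where M_42 = det([7 -4 -3; 5 -2 7; -6 1 -4]) = 116
det = (+1)·(2)·(116) = 232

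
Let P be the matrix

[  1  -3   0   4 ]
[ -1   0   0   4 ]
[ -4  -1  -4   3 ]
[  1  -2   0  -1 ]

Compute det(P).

det(P) = -28

Expand along column 3 (it has 3 zeros):
  + (-4) · M_33   where M_33 = det([1 -3 4; -1 0 4; 1 -2 -1]) = 7
det = (+1)·(-4)·(7) = -28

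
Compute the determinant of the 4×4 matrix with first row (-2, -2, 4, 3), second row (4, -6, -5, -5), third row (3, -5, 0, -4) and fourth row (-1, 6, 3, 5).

Expand along row 3 (it has 1 zero):
  + (3) · M_31   where M_31 = det([-2 4 3; -6 -5 -5; 6 3 5]) = 56
  − (-5) · M_32   where M_32 = det([-2 4 3; 4 -5 -5; -1 3 5]) = -19
  − (-4) · M_34   where M_34 = det([-2 -2 4; 4 -6 -5; -1 6 3]) = 62
det = (+1)·(3)·(56) + (-1)·(-5)·(-19) + (-1)·(-4)·(62) = 321

The determinant is 321.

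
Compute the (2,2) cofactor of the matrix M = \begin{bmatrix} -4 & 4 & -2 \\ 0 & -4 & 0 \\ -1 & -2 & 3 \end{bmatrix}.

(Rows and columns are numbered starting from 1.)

Delete row 2 and column 2; the remaining 2×2 submatrix is [-4 -2; -1 3].
Its determinant is (-4)·3 − (-2)·(-1) = -14.
The cofactor carries sign (−1)^(2+2) = +1, so C_{2,2} = +(-14) = -14.

-14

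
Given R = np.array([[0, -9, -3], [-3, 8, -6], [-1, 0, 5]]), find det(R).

det(R) = -213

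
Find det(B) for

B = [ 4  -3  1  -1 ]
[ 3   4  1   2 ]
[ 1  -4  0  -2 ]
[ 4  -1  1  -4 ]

11

Expand along row 3 (it has 1 zero):
  + (1) · M_31   where M_31 = det([-3 1 -1; 4 1 2; -1 1 -4]) = 27
  − (-4) · M_32   where M_32 = det([4 1 -1; 3 1 2; 4 1 -4]) = -3
  − (-2) · M_34   where M_34 = det([4 -3 1; 3 4 1; 4 -1 1]) = -2
det = (+1)·(1)·(27) + (-1)·(-4)·(-3) + (-1)·(-2)·(-2) = 11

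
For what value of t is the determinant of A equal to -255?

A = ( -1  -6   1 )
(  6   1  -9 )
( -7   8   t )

Expanding along the row containing t, det(A) is linear in t: det(A) = (35)·t + (-395).
Set (35)·t + (-395) = -255  ⇒  (35)·t = 140  ⇒  t = 4.

4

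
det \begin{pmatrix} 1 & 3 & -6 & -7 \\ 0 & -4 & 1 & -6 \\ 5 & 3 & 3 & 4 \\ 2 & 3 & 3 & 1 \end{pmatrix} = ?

Expand along row 2 (it has 1 zero):
  + (-4) · M_22   where M_22 = det([1 -6 -7; 5 3 4; 2 3 1]) = -90
  − (1) · M_23   where M_23 = det([1 3 -7; 5 3 4; 2 3 1]) = -63
  + (-6) · M_24   where M_24 = det([1 3 -6; 5 3 3; 2 3 3]) = -81
det = (+1)·(-4)·(-90) + (-1)·(1)·(-63) + (+1)·(-6)·(-81) = 909

The determinant is 909.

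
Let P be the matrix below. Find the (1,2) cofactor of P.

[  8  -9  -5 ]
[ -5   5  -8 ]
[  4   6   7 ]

3

Delete row 1 and column 2; the remaining 2×2 submatrix is [-5 -8; 4 7].
Its determinant is (-5)·7 − (-8)·4 = -3.
The cofactor carries sign (−1)^(1+2) = −1, so C_{1,2} = −(-3) = 3.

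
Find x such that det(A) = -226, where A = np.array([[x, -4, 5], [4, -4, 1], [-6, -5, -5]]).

2

Expanding along the row containing x, det(A) is linear in x: det(A) = (25)·x + (-276).
Set (25)·x + (-276) = -226  ⇒  (25)·x = 50  ⇒  x = 2.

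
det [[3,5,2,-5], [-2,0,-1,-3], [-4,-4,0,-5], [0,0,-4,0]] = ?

-264

Expand along row 4 (it has 3 zeros):
  − (-4) · M_43   where M_43 = det([3 5 -5; -2 0 -3; -4 -4 -5]) = -66
det = (-1)·(-4)·(-66) = -264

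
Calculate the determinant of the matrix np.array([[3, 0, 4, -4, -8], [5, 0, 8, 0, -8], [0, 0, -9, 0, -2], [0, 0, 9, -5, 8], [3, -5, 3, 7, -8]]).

8800

Expand along column 2 (it has 4 zeros):
  − (-5) · M_52   where M_52 = det([3 4 -4 -8; 5 8 0 -8; 0 -9 0 -2; 0 9 -5 8]) = 1760
det = (-1)·(-5)·(1760) = 8800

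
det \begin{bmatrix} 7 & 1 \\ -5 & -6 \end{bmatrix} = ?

det = 7·(-6) − 1·(-5) = -42 − (-5) = -37

-37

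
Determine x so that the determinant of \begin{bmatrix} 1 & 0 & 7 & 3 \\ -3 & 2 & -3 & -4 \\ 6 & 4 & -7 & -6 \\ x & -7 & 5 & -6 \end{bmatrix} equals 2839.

Expanding along the column containing x, det(B) is linear in x: det(B) = (34)·x + (2669).
Set (34)·x + (2669) = 2839  ⇒  (34)·x = 170  ⇒  x = 5.

x = 5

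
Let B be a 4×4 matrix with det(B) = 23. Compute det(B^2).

det(B^2) = (det B)^2 = (23)^2 = 529

The determinant is 529.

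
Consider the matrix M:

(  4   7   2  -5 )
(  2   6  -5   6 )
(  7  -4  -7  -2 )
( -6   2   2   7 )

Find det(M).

|M| = -415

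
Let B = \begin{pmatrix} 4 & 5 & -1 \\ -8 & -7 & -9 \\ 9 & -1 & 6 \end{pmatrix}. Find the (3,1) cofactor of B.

Delete row 3 and column 1; the remaining 2×2 submatrix is [5 -1; -7 -9].
Its determinant is 5·(-9) − (-1)·(-7) = -52.
The cofactor carries sign (−1)^(3+1) = +1, so C_{3,1} = +(-52) = -52.

-52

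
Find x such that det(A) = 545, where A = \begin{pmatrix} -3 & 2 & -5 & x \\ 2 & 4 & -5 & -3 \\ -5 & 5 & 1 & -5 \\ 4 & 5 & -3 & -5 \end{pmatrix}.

x = -4

Expanding along the column containing x, det(A) is linear in x: det(A) = (-141)·x + (-19).
Set (-141)·x + (-19) = 545  ⇒  (-141)·x = 564  ⇒  x = -4.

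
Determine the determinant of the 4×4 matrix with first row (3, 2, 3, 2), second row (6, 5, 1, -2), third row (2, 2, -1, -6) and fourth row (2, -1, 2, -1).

Expand along row 1:
  + (3) · M_11   where M_11 = det([5 1 -2; 2 -1 -6; -1 2 -1]) = 67
  − (2) · M_12   where M_12 = det([6 1 -2; 2 -1 -6; 2 2 -1]) = 56
  + (3) · M_13   where M_13 = det([6 5 -2; 2 2 -6; 2 -1 -1]) = -86
  − (2) · M_14   where M_14 = det([6 5 1; 2 2 -1; 2 -1 2]) = -18
det = (+1)·(3)·(67) + (-1)·(2)·(56) + (+1)·(3)·(-86) + (-1)·(2)·(-18) = -133

The determinant is -133.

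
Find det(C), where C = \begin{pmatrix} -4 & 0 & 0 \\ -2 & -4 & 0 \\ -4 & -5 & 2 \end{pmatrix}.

det(C) = 32

C is lower triangular, so det(C) is the product of the diagonal entries:
det = (-4) · (-4) · (2) = 32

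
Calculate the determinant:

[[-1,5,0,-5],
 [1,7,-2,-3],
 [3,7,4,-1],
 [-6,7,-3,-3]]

-964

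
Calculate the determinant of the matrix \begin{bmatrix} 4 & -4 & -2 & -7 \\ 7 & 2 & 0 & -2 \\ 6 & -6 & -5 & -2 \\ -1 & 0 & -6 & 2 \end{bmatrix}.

1770

Expand along row 2 (it has 1 zero):
  − (7) · M_21   where M_21 = det([-4 -2 -7; -6 -5 -2; 0 -6 2]) = -188
  + (2) · M_22   where M_22 = det([4 -2 -7; 6 -5 -2; -1 -6 2]) = 219
  + (-2) · M_24   where M_24 = det([4 -4 -2; 6 -6 -5; -1 0 -6]) = -8
det = (-1)·(7)·(-188) + (+1)·(2)·(219) + (+1)·(-2)·(-8) = 1770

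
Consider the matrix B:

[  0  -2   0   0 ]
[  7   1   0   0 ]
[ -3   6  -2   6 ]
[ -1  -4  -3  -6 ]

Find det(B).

|B| = 420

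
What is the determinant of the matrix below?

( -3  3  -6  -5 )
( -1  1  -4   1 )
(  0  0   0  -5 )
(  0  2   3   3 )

Expand along row 3 (it has 3 zeros):
  − (-5) · M_34   where M_34 = det([-3 3 -6; -1 1 -4; 0 2 3]) = -12
det = (-1)·(-5)·(-12) = -60

-60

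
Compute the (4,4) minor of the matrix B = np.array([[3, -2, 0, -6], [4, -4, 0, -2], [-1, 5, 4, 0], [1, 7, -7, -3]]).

-16

Delete row 4 and column 4; the remaining 3×3 submatrix is [3 -2 0; 4 -4 0; -1 5 4].
Its determinant is -16.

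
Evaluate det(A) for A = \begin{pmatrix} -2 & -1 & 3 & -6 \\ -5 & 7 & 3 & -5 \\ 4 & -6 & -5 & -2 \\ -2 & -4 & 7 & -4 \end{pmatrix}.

0

Expand along row 1:
  + (-2) · M_11   where M_11 = det([7 3 -5; -6 -5 -2; -4 7 -4]) = 500
  − (-1) · M_12   where M_12 = det([-5 3 -5; 4 -5 -2; -2 7 -4]) = -200
  + (3) · M_13   where M_13 = det([-5 7 -5; 4 -6 -2; -2 -4 -4]) = 200
  − (-6) · M_14   where M_14 = det([-5 7 3; 4 -6 -5; -2 -4 7]) = 100
det = (+1)·(-2)·(500) + (-1)·(-1)·(-200) + (+1)·(3)·(200) + (-1)·(-6)·(100) = 0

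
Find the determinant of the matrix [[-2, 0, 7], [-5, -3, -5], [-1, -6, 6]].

285

Expand along row 1:
  + (-2) · |-3 -5; -6 6| = (-2)·(-18 − 30) = 96
  + 7 · |-5 -3; -1 -6| = 7·(30 − 3) = 189
Sum: (96) + (189) = 285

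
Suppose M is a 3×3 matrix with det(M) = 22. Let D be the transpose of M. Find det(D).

det(Mᵀ) = det(M).
det(D) = (1)·(22) = 22

22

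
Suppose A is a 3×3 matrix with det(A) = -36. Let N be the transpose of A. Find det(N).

-36

det(Aᵀ) = det(A).
det(N) = (1)·(-36) = -36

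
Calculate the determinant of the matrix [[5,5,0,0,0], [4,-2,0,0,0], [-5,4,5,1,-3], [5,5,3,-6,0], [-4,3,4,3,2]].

The determinant is 4950.

The matrix is block lower-triangular with a 2×2 block and a 3×3 block on the diagonal, so its determinant equals the product of the determinants of the diagonal blocks.
det of the 2×2 block = -30
det of the 3×3 block = -165
det = (-30)·(-165) = 4950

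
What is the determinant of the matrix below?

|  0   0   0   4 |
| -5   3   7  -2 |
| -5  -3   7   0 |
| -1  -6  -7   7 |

1008

Expand along row 1 (it has 3 zeros):
  − (4) · M_14   where M_14 = det([-5 3 7; -5 -3 7; -1 -6 -7]) = -252
det = (-1)·(4)·(-252) = 1008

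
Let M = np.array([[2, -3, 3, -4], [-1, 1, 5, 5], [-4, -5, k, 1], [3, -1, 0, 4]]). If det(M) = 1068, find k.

6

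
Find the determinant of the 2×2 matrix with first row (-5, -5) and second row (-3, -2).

det = (-5)·(-2) − (-5)·(-3) = 10 − 15 = -5

-5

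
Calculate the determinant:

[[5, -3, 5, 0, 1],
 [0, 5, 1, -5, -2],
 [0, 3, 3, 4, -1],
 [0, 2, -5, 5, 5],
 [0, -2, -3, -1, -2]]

The determinant is -5245.

Expand along column 1 (it has 4 zeros):
  + (5) · M_11   where M_11 = det([5 1 -5 -2; 3 3 4 -1; 2 -5 5 5; -2 -3 -1 -2]) = -1049
det = (+1)·(5)·(-1049) = -5245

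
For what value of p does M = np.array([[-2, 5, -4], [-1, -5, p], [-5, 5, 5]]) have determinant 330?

-9

Expanding along the row containing p, det(M) is linear in p: det(M) = (-15)·p + (195).
Set (-15)·p + (195) = 330  ⇒  (-15)·p = 135  ⇒  p = -9.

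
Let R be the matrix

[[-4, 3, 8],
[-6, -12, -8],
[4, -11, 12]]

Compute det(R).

|R| = 1960

Expand along row 1:
  + (-4) · |-12 -8; -11 12| = (-4)·(-144 − 88) = 928
  − 3 · |-6 -8; 4 12| = −3·(-72 − (-32)) = 120
  + 8 · |-6 -12; 4 -11| = 8·(66 − (-48)) = 912
Sum: (928) + (120) + (912) = 1960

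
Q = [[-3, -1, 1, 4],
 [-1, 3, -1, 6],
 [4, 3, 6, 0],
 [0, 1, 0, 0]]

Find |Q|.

Expand along row 4 (it has 3 zeros):
  + (1) · M_42   where M_42 = det([-3 1 4; -1 -1 6; 4 6 0]) = 124
det = (+1)·(1)·(124) = 124

det(Q) = 124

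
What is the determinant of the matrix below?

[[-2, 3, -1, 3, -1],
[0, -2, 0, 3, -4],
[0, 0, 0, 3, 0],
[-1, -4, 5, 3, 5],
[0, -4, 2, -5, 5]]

-462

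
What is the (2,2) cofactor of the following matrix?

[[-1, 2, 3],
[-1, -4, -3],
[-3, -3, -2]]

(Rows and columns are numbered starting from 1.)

11

Delete row 2 and column 2; the remaining 2×2 submatrix is [-1 3; -3 -2].
Its determinant is (-1)·(-2) − 3·(-3) = 11.
The cofactor carries sign (−1)^(2+2) = +1, so C_{2,2} = +(11) = 11.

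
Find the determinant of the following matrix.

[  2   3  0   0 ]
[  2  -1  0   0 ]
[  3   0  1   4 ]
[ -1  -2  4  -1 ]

The matrix is block lower-triangular with a 2×2 block and a 2×2 block on the diagonal, so its determinant equals the product of the determinants of the diagonal blocks.
det of the 2×2 block = -8
det of the 2×2 block = -17
det = (-8)·(-17) = 136

The determinant is 136.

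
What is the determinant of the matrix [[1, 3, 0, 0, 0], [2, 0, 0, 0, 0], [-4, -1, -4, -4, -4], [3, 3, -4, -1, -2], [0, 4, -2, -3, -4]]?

-96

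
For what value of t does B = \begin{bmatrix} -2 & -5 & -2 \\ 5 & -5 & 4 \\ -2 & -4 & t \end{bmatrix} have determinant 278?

t = 6

Expanding along the row containing t, det(B) is linear in t: det(B) = (35)·t + (68).
Set (35)·t + (68) = 278  ⇒  (35)·t = 210  ⇒  t = 6.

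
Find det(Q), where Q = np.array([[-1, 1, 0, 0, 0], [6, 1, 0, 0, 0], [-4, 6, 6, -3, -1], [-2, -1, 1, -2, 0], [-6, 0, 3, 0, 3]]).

det(Q) = 231

Q is block lower-triangular with a 2×2 block and a 3×3 block on the diagonal, so its determinant equals the product of the determinants of the diagonal blocks.
det of the 2×2 block = -7
det of the 3×3 block = -33
det = (-7)·(-33) = 231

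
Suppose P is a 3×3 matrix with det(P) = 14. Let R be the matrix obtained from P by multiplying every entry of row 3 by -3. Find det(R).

-42

Scaling one row by -3 multiplies the determinant by -3.
det(R) = (-3)·(14) = -42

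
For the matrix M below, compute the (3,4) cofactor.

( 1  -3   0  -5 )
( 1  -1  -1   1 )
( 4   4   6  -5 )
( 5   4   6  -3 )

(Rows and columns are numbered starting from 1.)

Delete row 3 and column 4; the remaining 3×3 submatrix is [1 -3 0; 1 -1 -1; 5 4 6].
Its determinant is 31.
The cofactor carries sign (−1)^(3+4) = −1, so C_{3,4} = −(31) = -31.

-31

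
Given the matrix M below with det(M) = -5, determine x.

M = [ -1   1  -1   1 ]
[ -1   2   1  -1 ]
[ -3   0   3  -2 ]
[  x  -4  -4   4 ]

3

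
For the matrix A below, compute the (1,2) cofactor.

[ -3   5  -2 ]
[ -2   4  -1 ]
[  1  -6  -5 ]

Delete row 1 and column 2; the remaining 2×2 submatrix is [-2 -1; 1 -5].
Its determinant is (-2)·(-5) − (-1)·1 = 11.
The cofactor carries sign (−1)^(1+2) = −1, so C_{1,2} = −(11) = -11.

-11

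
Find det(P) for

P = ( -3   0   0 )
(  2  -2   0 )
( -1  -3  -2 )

P is lower triangular, so det(P) is the product of the diagonal entries:
det = (-3) · (-2) · (-2) = -12

The determinant is -12.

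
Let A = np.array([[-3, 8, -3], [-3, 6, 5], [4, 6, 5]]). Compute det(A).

det(A) = 406

Expand along row 1:
  + (-3) · |6 5; 6 5| = (-3)·(30 − 30) = 0
  − 8 · |-3 5; 4 5| = −8·(-15 − 20) = 280
  + (-3) · |-3 6; 4 6| = (-3)·(-18 − 24) = 126
Sum: (0) + (280) + (126) = 406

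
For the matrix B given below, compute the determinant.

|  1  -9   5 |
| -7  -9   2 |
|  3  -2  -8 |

Expand along row 1:
  + 1 · |-9 2; -2 -8| = 1·(72 − (-4)) = 76
  − (-9) · |-7 2; 3 -8| = −(-9)·(56 − 6) = 450
  + 5 · |-7 -9; 3 -2| = 5·(14 − (-27)) = 205
Sum: (76) + (450) + (205) = 731

The determinant is 731.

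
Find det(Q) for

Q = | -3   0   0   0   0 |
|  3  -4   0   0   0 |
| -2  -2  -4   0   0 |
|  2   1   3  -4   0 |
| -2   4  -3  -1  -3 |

Q is lower triangular, so det(Q) is the product of the diagonal entries:
det = (-3) · (-4) · (-4) · (-4) · (-3) = -576

|Q| = -576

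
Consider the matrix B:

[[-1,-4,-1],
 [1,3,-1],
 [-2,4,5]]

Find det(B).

Expand along column 1:
  + (-1) · |3 -1; 4 5| = (-1)·(15 − (-4)) = -19
  − 1 · |-4 -1; 4 5| = −1·(-20 − (-4)) = 16
  + (-2) · |-4 -1; 3 -1| = (-2)·(4 − (-3)) = -14
Sum: (-19) + (16) + (-14) = -17

-17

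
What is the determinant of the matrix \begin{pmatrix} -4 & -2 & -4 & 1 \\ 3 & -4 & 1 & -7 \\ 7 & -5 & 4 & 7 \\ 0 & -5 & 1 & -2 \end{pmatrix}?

Expand along row 4 (it has 1 zero):
  + (-5) · M_42   where M_42 = det([-4 -4 1; 3 1 -7; 7 4 7]) = 145
  − (1) · M_43   where M_43 = det([-4 -2 1; 3 -4 -7; 7 -5 7]) = 405
  + (-2) · M_44   where M_44 = det([-4 -2 -4; 3 -4 1; 7 -5 4]) = 2
det = (+1)·(-5)·(145) + (-1)·(1)·(405) + (+1)·(-2)·(2) = -1134

-1134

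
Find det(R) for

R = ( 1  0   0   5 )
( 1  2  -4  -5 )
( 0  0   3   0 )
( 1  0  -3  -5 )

Expand along row 3 (it has 3 zeros):
  + (3) · M_33   where M_33 = det([1 0 5; 1 2 -5; 1 0 -5]) = -20
det = (+1)·(3)·(-20) = -60

-60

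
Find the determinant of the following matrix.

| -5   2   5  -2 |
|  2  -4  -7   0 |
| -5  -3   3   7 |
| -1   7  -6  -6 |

Expand along row 2 (it has 1 zero):
  − (2) · M_21   where M_21 = det([2 5 -2; -3 3 7; 7 -6 -6]) = 209
  + (-4) · M_22   where M_22 = det([-5 5 -2; -5 3 7; -1 -6 -6]) = -371
  − (-7) · M_23   where M_23 = det([-5 2 -2; -5 -3 7; -1 7 -6]) = 157
det = (-1)·(2)·(209) + (+1)·(-4)·(-371) + (-1)·(-7)·(157) = 2165

2165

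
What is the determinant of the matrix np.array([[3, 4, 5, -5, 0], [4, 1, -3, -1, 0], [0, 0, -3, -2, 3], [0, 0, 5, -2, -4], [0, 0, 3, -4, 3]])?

The determinant is -1014.

The matrix is block upper-triangular with a 2×2 block and a 3×3 block on the diagonal, so its determinant equals the product of the determinants of the diagonal blocks.
det of the 2×2 block = -13
det of the 3×3 block = 78
det = (-13)·(78) = -1014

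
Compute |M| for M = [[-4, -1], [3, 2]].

det(M) = (-4)·2 − (-1)·3 = -8 − (-3) = -5

-5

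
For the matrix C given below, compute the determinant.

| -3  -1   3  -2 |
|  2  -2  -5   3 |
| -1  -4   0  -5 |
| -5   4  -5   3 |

Expand along row 3 (it has 1 zero):
  + (-1) · M_31   where M_31 = det([-1 3 -2; -2 -5 3; 4 -5 3]) = -6
  − (-4) · M_32   where M_32 = det([-3 3 -2; 2 -5 3; -5 -5 3]) = 7
  − (-5) · M_34   where M_34 = det([-3 -1 3; 2 -2 -5; -5 4 -5]) = -131
det = (+1)·(-1)·(-6) + (-1)·(-4)·(7) + (-1)·(-5)·(-131) = -621

The determinant is -621.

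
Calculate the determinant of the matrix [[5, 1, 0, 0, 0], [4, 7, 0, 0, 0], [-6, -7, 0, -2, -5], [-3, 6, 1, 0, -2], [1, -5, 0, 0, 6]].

372

The matrix is block lower-triangular with a 2×2 block and a 3×3 block on the diagonal, so its determinant equals the product of the determinants of the diagonal blocks.
det of the 2×2 block = 31
det of the 3×3 block = 12
det = (31)·(12) = 372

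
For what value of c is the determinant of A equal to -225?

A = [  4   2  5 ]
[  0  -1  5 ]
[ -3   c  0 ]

c = 9

Expanding along the row containing c, det(A) is linear in c: det(A) = (-20)·c + (-45).
Set (-20)·c + (-45) = -225  ⇒  (-20)·c = -180  ⇒  c = 9.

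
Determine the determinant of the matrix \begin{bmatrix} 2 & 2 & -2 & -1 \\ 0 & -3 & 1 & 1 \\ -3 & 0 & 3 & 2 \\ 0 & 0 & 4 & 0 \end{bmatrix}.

Expand along row 4 (it has 3 zeros):
  − (4) · M_43   where M_43 = det([2 2 -1; 0 -3 1; -3 0 2]) = -9
det = (-1)·(4)·(-9) = 36

36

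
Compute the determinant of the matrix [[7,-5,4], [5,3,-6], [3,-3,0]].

The determinant is -132.

Expand along column 3:
  + 4 · |5 3; 3 -3| = 4·(-15 − 9) = -96
  − (-6) · |7 -5; 3 -3| = −(-6)·(-21 − (-15)) = -36
Sum: (-96) + (-36) = -132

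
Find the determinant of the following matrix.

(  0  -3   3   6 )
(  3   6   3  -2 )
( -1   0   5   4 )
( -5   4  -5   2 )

Expand along row 1 (it has 1 zero):
  − (-3) · M_12   where M_12 = det([3 3 -2; -1 5 4; -5 -5 2]) = -24
  + (3) · M_13   where M_13 = det([3 6 -2; -1 0 4; -5 4 2]) = -148
  − (6) · M_14   where M_14 = det([3 6 3; -1 0 5; -5 4 -5]) = -252
det = (-1)·(-3)·(-24) + (+1)·(3)·(-148) + (-1)·(6)·(-252) = 996

996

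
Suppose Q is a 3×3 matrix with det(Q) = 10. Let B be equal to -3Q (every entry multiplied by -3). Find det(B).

-270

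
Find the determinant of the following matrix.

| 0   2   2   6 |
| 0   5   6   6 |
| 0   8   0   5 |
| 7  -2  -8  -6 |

Expand along column 1 (it has 3 zeros):
  − (7) · M_41   where M_41 = det([2 2 6; 5 6 6; 8 0 5]) = -182
det = (-1)·(7)·(-182) = 1274

The determinant is 1274.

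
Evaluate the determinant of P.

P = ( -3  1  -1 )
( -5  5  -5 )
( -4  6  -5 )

Expand along row 1:
  + (-3) · |5 -5; 6 -5| = (-3)·(-25 − (-30)) = -15
  − 1 · |-5 -5; -4 -5| = −1·(25 − 20) = -5
  + (-1) · |-5 5; -4 6| = (-1)·(-30 − (-20)) = 10
Sum: (-15) + (-5) + (10) = -10

The determinant is -10.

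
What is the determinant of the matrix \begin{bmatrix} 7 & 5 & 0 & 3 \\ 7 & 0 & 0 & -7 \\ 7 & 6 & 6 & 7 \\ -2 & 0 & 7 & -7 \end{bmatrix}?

2380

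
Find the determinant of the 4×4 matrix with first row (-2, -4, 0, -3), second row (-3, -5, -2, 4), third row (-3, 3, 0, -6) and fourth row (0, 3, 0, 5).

Expand along column 3 (it has 3 zeros):
  − (-2) · M_23   where M_23 = det([-2 -4 -3; -3 3 -6; 0 3 5]) = -99
det = (-1)·(-2)·(-99) = -198

-198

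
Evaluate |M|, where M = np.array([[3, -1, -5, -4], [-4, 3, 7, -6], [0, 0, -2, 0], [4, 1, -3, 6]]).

det(M) = -272

Expand along row 3 (it has 3 zeros):
  + (-2) · M_33   where M_33 = det([3 -1 -4; -4 3 -6; 4 1 6]) = 136
det = (+1)·(-2)·(136) = -272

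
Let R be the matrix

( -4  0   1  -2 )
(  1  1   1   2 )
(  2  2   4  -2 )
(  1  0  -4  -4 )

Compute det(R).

Expand along column 2 (it has 2 zeros):
  + (1) · M_22   where M_22 = det([-4 1 -2; 2 4 -2; 1 -4 -4]) = 126
  − (2) · M_32   where M_32 = det([-4 1 -2; 1 1 2; 1 -4 -4]) = 0
det = (+1)·(1)·(126) + (-1)·(2)·(0) = 126

det(R) = 126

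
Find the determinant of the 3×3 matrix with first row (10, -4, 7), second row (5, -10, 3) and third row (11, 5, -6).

Expand along column 1:
  + 10 · |-10 3; 5 -6| = 10·(60 − 15) = 450
  − 5 · |-4 7; 5 -6| = −5·(24 − 35) = 55
  + 11 · |-4 7; -10 3| = 11·(-12 − (-70)) = 638
Sum: (450) + (55) + (638) = 1143

1143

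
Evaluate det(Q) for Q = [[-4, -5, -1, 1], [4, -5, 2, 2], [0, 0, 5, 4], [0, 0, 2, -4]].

-1120

Q is block upper-triangular with a 2×2 block and a 2×2 block on the diagonal, so its determinant equals the product of the determinants of the diagonal blocks.
det of the 2×2 block = 40
det of the 2×2 block = -28
det = (40)·(-28) = -1120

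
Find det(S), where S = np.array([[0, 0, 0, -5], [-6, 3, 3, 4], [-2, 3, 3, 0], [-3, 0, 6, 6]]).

|S| = -360

Expand along row 1 (it has 3 zeros):
  − (-5) · M_14   where M_14 = det([-6 3 3; -2 3 3; -3 0 6]) = -72
det = (-1)·(-5)·(-72) = -360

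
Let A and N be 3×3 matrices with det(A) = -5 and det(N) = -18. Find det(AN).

90

det(AN) = det(A)·det(N) = (-5)·(-18) = 90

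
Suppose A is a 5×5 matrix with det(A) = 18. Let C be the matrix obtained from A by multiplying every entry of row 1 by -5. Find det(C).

det(C) = -90

Scaling one row by -5 multiplies the determinant by -5.
det(C) = (-5)·(18) = -90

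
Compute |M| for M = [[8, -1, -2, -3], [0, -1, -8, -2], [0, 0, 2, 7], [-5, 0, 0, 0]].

Expand along row 4 (it has 3 zeros):
  − (-5) · M_41   where M_41 = det([-1 -2 -3; -1 -8 -2; 0 2 7]) = 44
det = (-1)·(-5)·(44) = 220

|M| = 220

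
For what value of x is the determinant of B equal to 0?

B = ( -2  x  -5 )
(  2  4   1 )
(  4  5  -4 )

Expanding along the row containing x, det(B) is linear in x: det(B) = (12)·x + (72).
Set (12)·x + (72) = 0  ⇒  (12)·x = -72  ⇒  x = -6.

-6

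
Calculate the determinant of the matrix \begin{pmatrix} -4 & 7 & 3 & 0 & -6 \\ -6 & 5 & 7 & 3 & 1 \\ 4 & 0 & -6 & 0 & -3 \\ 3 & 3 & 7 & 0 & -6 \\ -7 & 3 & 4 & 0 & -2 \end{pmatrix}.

Expand along column 4 (it has 4 zeros):
  + (3) · M_24   where M_24 = det([-4 7 3 -6; 4 0 -6 -3; 3 3 7 -6; -7 3 4 -2]) = 1199
det = (+1)·(3)·(1199) = 3597

3597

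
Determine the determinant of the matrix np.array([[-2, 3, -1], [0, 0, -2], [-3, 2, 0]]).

Expand along row 2:
  − (-2) · |-2 3; -3 2| = −(-2)·(-4 − (-9)) = 10

10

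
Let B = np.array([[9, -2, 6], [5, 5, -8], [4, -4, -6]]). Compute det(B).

Expand along column 1:
  + 9 · |5 -8; -4 -6| = 9·(-30 − 32) = -558
  − 5 · |-2 6; -4 -6| = −5·(12 − (-24)) = -180
  + 4 · |-2 6; 5 -8| = 4·(16 − 30) = -56
Sum: (-558) + (-180) + (-56) = -794

|B| = -794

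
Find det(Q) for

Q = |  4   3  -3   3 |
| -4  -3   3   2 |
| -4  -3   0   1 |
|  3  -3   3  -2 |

det(Q) = -315

Expand along row 3 (it has 1 zero):
  + (-4) · M_31   where M_31 = det([3 -3 3; -3 3 2; -3 3 -2]) = 0
  − (-3) · M_32   where M_32 = det([4 -3 3; -4 3 2; 3 3 -2]) = -105
  − (1) · M_34   where M_34 = det([4 3 -3; -4 -3 3; 3 -3 3]) = 0
det = (+1)·(-4)·(0) + (-1)·(-3)·(-105) + (-1)·(1)·(0) = -315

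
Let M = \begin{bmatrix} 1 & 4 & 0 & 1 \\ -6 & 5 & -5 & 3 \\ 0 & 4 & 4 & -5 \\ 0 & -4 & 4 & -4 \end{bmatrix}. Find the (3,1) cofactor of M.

Delete row 3 and column 1; the remaining 3×3 submatrix is [4 0 1; 5 -5 3; -4 4 -4].
Its determinant is 32.
The cofactor carries sign (−1)^(3+1) = +1, so C_{3,1} = +(32) = 32.

32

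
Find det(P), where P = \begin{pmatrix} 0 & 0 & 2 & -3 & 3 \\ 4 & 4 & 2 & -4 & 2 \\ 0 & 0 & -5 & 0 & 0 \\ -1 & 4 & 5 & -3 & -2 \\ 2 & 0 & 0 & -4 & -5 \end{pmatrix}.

-3060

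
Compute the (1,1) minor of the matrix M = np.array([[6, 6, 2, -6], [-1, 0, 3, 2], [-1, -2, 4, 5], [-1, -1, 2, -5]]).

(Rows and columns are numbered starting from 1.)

-45

Delete row 1 and column 1; the remaining 3×3 submatrix is [0 3 2; -2 4 5; -1 2 -5].
Its determinant is -45.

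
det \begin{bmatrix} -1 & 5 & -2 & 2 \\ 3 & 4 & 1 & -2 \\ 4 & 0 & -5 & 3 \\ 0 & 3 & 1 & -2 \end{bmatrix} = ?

-156

Expand along row 3 (it has 1 zero):
  + (4) · M_31   where M_31 = det([5 -2 2; 4 1 -2; 3 1 -2]) = -2
  + (-5) · M_33   where M_33 = det([-1 5 2; 3 4 -2; 0 3 -2]) = 50
  − (3) · M_34   where M_34 = det([-1 5 -2; 3 4 1; 0 3 1]) = -34
det = (+1)·(4)·(-2) + (+1)·(-5)·(50) + (-1)·(3)·(-34) = -156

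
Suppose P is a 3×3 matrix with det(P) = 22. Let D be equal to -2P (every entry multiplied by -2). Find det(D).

-176

For a 3×3 matrix, det(-2P) = (-2)^3·det(P) = -8·det(P).
det(D) = (-8)·(22) = -176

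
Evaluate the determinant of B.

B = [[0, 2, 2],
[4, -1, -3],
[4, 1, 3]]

|B| = -32

Expand along column 1:
  − 4 · |2 2; 1 3| = −4·(6 − 2) = -16
  + 4 · |2 2; -1 -3| = 4·(-6 − (-2)) = -16
Sum: (-16) + (-16) = -32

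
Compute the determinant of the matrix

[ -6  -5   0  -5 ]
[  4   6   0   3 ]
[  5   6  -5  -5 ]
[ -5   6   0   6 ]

The determinant is 915.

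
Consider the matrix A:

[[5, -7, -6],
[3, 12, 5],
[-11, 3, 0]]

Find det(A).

Expand along row 3:
  + (-11) · |-7 -6; 12 5| = (-11)·(-35 − (-72)) = -407
  − 3 · |5 -6; 3 5| = −3·(25 − (-18)) = -129
Sum: (-407) + (-129) = -536

-536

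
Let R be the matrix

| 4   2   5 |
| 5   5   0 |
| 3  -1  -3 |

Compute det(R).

|R| = -130

Expand along column 3:
  + 5 · |5 5; 3 -1| = 5·(-5 − 15) = -100
  + (-3) · |4 2; 5 5| = (-3)·(20 − 10) = -30
Sum: (-100) + (-30) = -130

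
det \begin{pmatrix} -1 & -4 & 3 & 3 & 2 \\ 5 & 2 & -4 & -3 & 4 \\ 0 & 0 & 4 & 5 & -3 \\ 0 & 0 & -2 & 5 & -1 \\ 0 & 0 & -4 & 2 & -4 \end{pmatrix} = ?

The matrix is block upper-triangular with a 2×2 block and a 3×3 block on the diagonal, so its determinant equals the product of the determinants of the diagonal blocks.
det of the 2×2 block = 18
det of the 3×3 block = -140
det = (18)·(-140) = -2520

-2520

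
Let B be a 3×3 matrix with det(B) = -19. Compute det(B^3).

det(B^3) = (det B)^3 = (-19)^3 = -6859

-6859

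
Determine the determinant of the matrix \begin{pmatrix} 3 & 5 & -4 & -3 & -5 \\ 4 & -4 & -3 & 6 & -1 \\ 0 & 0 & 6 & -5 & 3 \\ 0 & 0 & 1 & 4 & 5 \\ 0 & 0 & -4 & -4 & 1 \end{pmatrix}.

The matrix is block upper-triangular with a 2×2 block and a 3×3 block on the diagonal, so its determinant equals the product of the determinants of the diagonal blocks.
det of the 2×2 block = -32
det of the 3×3 block = 285
det = (-32)·(285) = -9120

-9120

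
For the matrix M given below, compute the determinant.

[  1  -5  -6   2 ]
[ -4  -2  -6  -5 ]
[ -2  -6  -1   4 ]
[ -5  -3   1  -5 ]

det(M) = 946

Expand along row 1:
  + (1) · M_11   where M_11 = det([-2 -6 -5; -6 -1 4; -3 1 -5]) = 295
  − (-5) · M_12   where M_12 = det([-4 -6 -5; -2 -1 4; -5 1 -5]) = 211
  + (-6) · M_13   where M_13 = det([-4 -2 -5; -2 -6 4; -5 -3 -5]) = 12
  − (2) · M_14   where M_14 = det([-4 -2 -6; -2 -6 -1; -5 -3 1]) = 166
det = (+1)·(1)·(295) + (-1)·(-5)·(211) + (+1)·(-6)·(12) + (-1)·(2)·(166) = 946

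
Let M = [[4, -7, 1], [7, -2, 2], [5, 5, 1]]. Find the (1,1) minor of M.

The minor is -12.

Delete row 1 and column 1; the remaining 2×2 submatrix is [-2 2; 5 1].
Its determinant is (-2)·1 − 2·5 = -12.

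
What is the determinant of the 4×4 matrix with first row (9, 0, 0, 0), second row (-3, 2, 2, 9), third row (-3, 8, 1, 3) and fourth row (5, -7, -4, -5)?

-1557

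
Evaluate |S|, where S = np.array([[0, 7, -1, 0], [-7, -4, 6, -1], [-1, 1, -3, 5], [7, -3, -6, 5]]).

-460

Expand along row 1 (it has 2 zeros):
  − (7) · M_12   where M_12 = det([-7 6 -1; -1 -3 5; 7 -6 5]) = 108
  + (-1) · M_13   where M_13 = det([-7 -4 -1; -1 1 5; 7 -3 5]) = -296
det = (-1)·(7)·(108) + (+1)·(-1)·(-296) = -460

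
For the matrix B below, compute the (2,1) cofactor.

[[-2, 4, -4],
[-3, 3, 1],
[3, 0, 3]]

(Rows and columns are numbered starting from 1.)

Delete row 2 and column 1; the remaining 2×2 submatrix is [4 -4; 0 3].
Its determinant is 4·3 − (-4)·0 = 12.
The cofactor carries sign (−1)^(2+1) = −1, so C_{2,1} = −(12) = -12.

The cofactor is -12.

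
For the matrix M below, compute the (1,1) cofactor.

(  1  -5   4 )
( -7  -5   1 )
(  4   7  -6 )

The cofactor is 23.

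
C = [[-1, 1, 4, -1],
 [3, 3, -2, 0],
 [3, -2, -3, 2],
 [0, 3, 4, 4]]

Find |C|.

Expand along row 2 (it has 1 zero):
  − (3) · M_21   where M_21 = det([1 4 -1; -2 -3 2; 3 4 4]) = 35
  + (3) · M_22   where M_22 = det([-1 4 -1; 3 -3 2; 0 4 4]) = -40
  − (-2) · M_23   where M_23 = det([-1 1 -1; 3 -2 2; 0 3 4]) = -7
det = (-1)·(3)·(35) + (+1)·(3)·(-40) + (-1)·(-2)·(-7) = -239

The determinant is -239.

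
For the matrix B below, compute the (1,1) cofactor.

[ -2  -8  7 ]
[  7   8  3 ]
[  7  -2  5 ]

46

Delete row 1 and column 1; the remaining 2×2 submatrix is [8 3; -2 5].
Its determinant is 8·5 − 3·(-2) = 46.
The cofactor carries sign (−1)^(1+1) = +1, so C_{1,1} = +(46) = 46.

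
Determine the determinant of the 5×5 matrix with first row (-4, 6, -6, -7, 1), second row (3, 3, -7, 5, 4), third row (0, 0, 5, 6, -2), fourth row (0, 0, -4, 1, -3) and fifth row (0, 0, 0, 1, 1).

The determinant is -1560.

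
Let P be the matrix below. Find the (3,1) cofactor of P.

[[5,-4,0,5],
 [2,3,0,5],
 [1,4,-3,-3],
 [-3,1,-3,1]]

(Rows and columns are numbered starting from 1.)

Delete row 3 and column 1; the remaining 3×3 submatrix is [-4 0 5; 3 0 5; 1 -3 1].
Its determinant is -105.
The cofactor carries sign (−1)^(3+1) = +1, so C_{3,1} = +(-105) = -105.

-105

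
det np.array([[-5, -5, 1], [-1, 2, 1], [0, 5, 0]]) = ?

The determinant is 20.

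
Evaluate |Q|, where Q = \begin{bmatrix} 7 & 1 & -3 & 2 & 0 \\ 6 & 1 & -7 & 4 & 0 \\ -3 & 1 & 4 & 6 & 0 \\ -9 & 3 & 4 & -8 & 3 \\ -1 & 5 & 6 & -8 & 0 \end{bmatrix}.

4770

Expand along column 5 (it has 4 zeros):
  − (3) · M_45   where M_45 = det([7 1 -3 2; 6 1 -7 4; -3 1 4 6; -1 5 6 -8]) = -1590
det = (-1)·(3)·(-1590) = 4770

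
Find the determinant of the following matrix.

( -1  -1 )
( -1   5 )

The determinant is -6.

det = (-1)·5 − (-1)·(-1) = -5 − 1 = -6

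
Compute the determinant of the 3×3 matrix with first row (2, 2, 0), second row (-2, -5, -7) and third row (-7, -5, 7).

Expand along column 3:
  − (-7) · |2 2; -7 -5| = −(-7)·(-10 − (-14)) = 28
  + 7 · |2 2; -2 -5| = 7·(-10 − (-4)) = -42
Sum: (28) + (-42) = -14

-14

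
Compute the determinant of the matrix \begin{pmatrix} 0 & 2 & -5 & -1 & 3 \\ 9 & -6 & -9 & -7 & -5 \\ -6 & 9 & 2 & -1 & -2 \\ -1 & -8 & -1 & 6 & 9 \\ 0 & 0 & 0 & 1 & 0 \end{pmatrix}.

Expand along row 5 (it has 4 zeros):
  − (1) · M_54   where M_54 = det([0 2 -5 3; 9 -6 -9 -5; -6 9 2 -2; -1 -8 -1 9]) = 2186
det = (-1)·(1)·(2186) = -2186

The determinant is -2186.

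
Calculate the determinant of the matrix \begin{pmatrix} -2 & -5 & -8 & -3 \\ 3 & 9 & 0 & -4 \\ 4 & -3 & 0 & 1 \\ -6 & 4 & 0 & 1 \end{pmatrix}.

824

Expand along column 3 (it has 3 zeros):
  + (-8) · M_13   where M_13 = det([3 9 -4; 4 -3 1; -6 4 1]) = -103
det = (+1)·(-8)·(-103) = 824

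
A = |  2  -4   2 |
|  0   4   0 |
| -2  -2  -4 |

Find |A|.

Expand along row 2:
  + 4 · |2 2; -2 -4| = 4·(-8 − (-4)) = -16

det(A) = -16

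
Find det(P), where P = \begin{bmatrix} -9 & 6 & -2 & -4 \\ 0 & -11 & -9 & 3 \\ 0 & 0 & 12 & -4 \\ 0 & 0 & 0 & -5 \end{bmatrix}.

P is upper triangular, so det(P) is the product of the diagonal entries:
det = (-9) · (-11) · (12) · (-5) = -5940

The determinant is -5940.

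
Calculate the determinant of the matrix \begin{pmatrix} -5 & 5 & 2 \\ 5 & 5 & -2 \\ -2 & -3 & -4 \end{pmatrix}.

Expand along column 1:
  + (-5) · |5 -2; -3 -4| = (-5)·(-20 − 6) = 130
  − 5 · |5 2; -3 -4| = −5·(-20 − (-6)) = 70
  + (-2) · |5 2; 5 -2| = (-2)·(-10 − 10) = 40
Sum: (130) + (70) + (40) = 240

240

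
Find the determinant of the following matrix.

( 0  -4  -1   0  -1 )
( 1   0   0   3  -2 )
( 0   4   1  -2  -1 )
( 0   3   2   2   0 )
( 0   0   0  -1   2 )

Expand along column 1 (it has 4 zeros):
  − (1) · M_21   where M_21 = det([-4 -1 0 -1; 4 1 -2 -1; 3 2 2 0; 0 0 -1 2]) = -30
det = (-1)·(1)·(-30) = 30

30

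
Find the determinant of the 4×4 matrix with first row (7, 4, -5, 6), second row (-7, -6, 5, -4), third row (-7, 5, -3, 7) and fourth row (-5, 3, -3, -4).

-1336

Expand along row 1:
  + (7) · M_11   where M_11 = det([-6 5 -4; 5 -3 7; 3 -3 -4]) = 31
  − (4) · M_12   where M_12 = det([-7 5 -4; -7 -3 7; -5 -3 -4]) = -570
  + (-5) · M_13   where M_13 = det([-7 -6 -4; -7 5 7; -5 3 -4]) = 649
  − (6) · M_14   where M_14 = det([-7 -6 5; -7 5 -3; -5 3 -3]) = 98
det = (+1)·(7)·(31) + (-1)·(4)·(-570) + (+1)·(-5)·(649) + (-1)·(6)·(98) = -1336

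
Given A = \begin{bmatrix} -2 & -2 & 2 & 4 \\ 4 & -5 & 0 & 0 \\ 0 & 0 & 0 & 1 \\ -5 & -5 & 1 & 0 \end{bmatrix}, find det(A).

Expand along row 3 (it has 3 zeros):
  − (1) · M_34   where M_34 = det([-2 -2 2; 4 -5 0; -5 -5 1]) = -72
det = (-1)·(1)·(-72) = 72

The determinant is 72.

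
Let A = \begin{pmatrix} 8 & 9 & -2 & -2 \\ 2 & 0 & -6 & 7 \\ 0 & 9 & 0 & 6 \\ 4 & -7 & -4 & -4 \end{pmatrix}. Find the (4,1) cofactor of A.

Delete row 4 and column 1; the remaining 3×3 submatrix is [9 -2 -2; 0 -6 7; 9 0 6].
Its determinant is -558.
The cofactor carries sign (−1)^(4+1) = −1, so C_{4,1} = −(-558) = 558.

558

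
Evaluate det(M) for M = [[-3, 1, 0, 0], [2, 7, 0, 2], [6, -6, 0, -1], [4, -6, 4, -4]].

det(M) = 4

Expand along column 3 (it has 3 zeros):
  − (4) · M_43   where M_43 = det([-3 1 0; 2 7 2; 6 -6 -1]) = -1
det = (-1)·(4)·(-1) = 4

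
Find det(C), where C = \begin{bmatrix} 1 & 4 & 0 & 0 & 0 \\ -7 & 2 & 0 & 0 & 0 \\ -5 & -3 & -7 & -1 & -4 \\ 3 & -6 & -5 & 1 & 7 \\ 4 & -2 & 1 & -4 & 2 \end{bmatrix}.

-9090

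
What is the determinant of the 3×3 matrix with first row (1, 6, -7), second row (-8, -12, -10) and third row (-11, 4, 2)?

Expand along column 1:
  + 1 · |-12 -10; 4 2| = 1·(-24 − (-40)) = 16
  − (-8) · |6 -7; 4 2| = −(-8)·(12 − (-28)) = 320
  + (-11) · |6 -7; -12 -10| = (-11)·(-60 − 84) = 1584
Sum: (16) + (320) + (1584) = 1920

1920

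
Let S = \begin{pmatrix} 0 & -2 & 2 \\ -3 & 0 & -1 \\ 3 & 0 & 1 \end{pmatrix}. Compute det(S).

0

Expand along column 2:
  − (-2) · |-3 -1; 3 1| = −(-2)·(-3 − (-3)) = 0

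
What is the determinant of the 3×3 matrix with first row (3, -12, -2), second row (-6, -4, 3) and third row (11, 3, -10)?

The determinant is 365.

Expand along column 1:
  + 3 · |-4 3; 3 -10| = 3·(40 − 9) = 93
  − (-6) · |-12 -2; 3 -10| = −(-6)·(120 − (-6)) = 756
  + 11 · |-12 -2; -4 3| = 11·(-36 − 8) = -484
Sum: (93) + (756) + (-484) = 365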